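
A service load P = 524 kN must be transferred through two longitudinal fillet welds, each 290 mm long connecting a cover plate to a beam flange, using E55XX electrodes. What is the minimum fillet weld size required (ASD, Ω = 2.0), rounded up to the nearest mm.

E55XX → F_EXX = 550 MPa.
Total weld length L = 580 mm.
Required throat t_e = P × Ω / (0.6 F_EXX × L) = 524 × 2.0 / (0.6 × 550 × 580 × 10⁻³) = 5.475 mm.
Required leg w = t_e / 0.707 = 7.745 mm → use 8 mm.

w = 8 mm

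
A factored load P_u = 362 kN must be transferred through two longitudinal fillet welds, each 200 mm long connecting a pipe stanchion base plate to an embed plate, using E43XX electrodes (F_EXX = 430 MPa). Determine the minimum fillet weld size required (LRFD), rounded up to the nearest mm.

Total weld length L = 400 mm.
Required throat t_e = P_u / (φ × 0.6 F_EXX × L) = 362 / (0.75 × 0.6 × 430 × 400 × 10⁻³) = 4.677 mm.
Required leg w = t_e / 0.707 = 6.615 mm → use 7 mm.

w = 7 mm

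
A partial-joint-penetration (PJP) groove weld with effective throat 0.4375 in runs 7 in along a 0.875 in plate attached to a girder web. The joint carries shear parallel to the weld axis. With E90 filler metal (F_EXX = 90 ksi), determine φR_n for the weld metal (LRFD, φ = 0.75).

Effective throat (given) t_e = 0.4375 in.
A_we = 0.4375 × 7 = 3.062 in².
F_nw = 0.6 F_EXX = 54 ksi.
φR_n = 0.75 × 54 × 3.062 = 124 kip.

φR_n ≈ 124 kip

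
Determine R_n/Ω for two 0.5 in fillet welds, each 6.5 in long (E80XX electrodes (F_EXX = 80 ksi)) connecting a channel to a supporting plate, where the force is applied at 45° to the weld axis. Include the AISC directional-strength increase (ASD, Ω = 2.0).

R_n/Ω ≈ 143 kips

t_e = 0.707 × 0.5 = 0.3535 in; A_we = 0.3535 × 13 = 4.595 in².
Directional factor: 1.0 + 0.5 sin^1.5(45°) = 1.297.
F_nw = 0.6 × 80 × 1.297 = 62.27 ksi.
R_n/Ω = (62.27 × 4.595) / 2.0 = 143.1 kips.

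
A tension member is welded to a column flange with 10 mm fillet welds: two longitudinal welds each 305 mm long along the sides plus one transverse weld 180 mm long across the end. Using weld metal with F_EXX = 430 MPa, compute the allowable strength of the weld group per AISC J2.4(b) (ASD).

t_e = 0.707 × 10 = 7.07 mm.
R_nwl = 0.6 × 430 × 7.07 × 610 × 10⁻³ = 1113 kN (longitudinal, 2 welds).
R_nwt = 0.6 × 430 × 7.07 × 180 × 10⁻³ = 328.3 kN (transverse, base value).
(i) R_nwl + R_nwt = 1441 kN; (ii) 0.85 R_nwl + 1.5 R_nwt = 1438 kN.
R_n = max = 1441 kN [governs: (i)]; R_n/Ω = 720.5 kN.

R_n/Ω ≈ 721 kN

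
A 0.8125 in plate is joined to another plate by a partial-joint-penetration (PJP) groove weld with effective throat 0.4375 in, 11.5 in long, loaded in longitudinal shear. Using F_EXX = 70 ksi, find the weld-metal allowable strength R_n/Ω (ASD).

R_n/Ω ≈ 106 kips

Effective throat (given) t_e = 0.4375 in.
A_we = 0.4375 × 11.5 = 5.031 in².
F_nw = 0.6 F_EXX = 42 ksi.
R_n/Ω = (42 × 5.031) / 2.0 = 105.7 kips.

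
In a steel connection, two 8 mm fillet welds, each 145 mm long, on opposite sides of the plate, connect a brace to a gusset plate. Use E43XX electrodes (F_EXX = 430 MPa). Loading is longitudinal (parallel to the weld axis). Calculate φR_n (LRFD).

φR_n ≈ 317 kN

Effective throat t_e = 0.707 × 8 = 5.656 mm.
Total length L = 290 mm; A_we = 5.656 × 290 = 1640 mm².
F_nw = 0.6 F_EXX = 0.6 × 430 = 258 MPa.
φR_n = 0.75 × 258 × 1640 × 10⁻³ = 317.4 kN.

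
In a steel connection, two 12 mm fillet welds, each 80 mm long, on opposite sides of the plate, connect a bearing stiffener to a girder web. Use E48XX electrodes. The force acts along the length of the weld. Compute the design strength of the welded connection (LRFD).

φR_n ≈ 293 kN

E48XX → F_EXX = 480 MPa.
Effective throat t_e = 0.707 × 12 = 8.484 mm.
Total length L = 160 mm; A_we = 8.484 × 160 = 1357 mm².
F_nw = 0.6 F_EXX = 0.6 × 480 = 288 MPa.
φR_n = 0.75 × 288 × 1357 × 10⁻³ = 293.2 kN.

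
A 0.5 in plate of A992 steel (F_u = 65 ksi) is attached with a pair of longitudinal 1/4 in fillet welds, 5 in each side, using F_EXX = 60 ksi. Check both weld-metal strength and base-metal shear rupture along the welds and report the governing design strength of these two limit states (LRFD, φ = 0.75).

φR_n ≈ 47.7 kip (weld metal governs)

t_e = 0.707 × 0.25 = 0.1767 in; L = 10 in.
Weld metal: φR_n = 0.75 × 0.6 × 60 × 0.1767 × 10 = 47.72 kip.
Base metal (shear rupture): φR_n = 0.75 × 0.6 × 65 × 0.5 × 10 = 146.2 kip.
Governing: weld metal.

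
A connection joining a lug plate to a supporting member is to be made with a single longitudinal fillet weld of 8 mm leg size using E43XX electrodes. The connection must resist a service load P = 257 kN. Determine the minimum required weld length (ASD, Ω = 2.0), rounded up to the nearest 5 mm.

L = 355 mm

E43XX → F_EXX = 430 MPa.
Throat t_e = 0.707 × 8 = 5.656 mm.
r_n/Ω = (0.6 × 430 × 5.656) / 2.0 = 729.6 N/mm = 0.7296 kN/mm.
L_req = P / (r_n/Ω) = 257 / 0.7296 = 352.2 mm total.
Round up → use L = 355 mm.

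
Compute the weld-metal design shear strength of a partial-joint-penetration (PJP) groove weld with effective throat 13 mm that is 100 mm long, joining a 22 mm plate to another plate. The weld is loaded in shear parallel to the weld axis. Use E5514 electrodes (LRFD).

φR_n ≈ 322 kN

E55XX → F_EXX = 550 MPa.
Effective throat (given) t_e = 13 mm.
A_we = 13 × 100 = 1300 mm².
F_nw = 0.6 F_EXX = 330 MPa.
φR_n = 0.75 × 330 × 1300 × 10⁻³ = 321.8 kN.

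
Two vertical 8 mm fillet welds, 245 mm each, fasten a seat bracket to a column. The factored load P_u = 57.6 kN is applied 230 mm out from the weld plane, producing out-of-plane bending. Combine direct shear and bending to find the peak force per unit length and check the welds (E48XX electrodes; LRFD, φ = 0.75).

E48XX → F_EXX = 480 MPa.
L_w = 2 × 245 = 490 mm; section modulus (unit throat) S = 2 × L²/6 = 20010 mm².
Direct shear f_v = P/L_w = 57.6×10³/490 = 117.6 N/mm.
Moment M = P × e = 57.6×10³ × 230 = 13248000 N·mm; bending f_b = M/S = 662.1 N/mm.
f_max = √(f_v² + f_b²) = √(117.6² + 662.1²) = 672.5 N/mm.
φr_n = 0.75 × 0.6 × 480 × (0.707 × 8) = 1222 N/mm → adequate.

f_max ≈ 672 N/mm; adequate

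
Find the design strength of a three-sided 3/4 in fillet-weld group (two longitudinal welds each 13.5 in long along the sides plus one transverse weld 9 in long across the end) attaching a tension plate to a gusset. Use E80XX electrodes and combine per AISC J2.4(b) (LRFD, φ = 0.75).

E80XX → F_EXX = 80 ksi.
t_e = 0.707 × 0.75 = 0.5302 in.
R_nwl = 0.6 × 80 × 0.5302 × 27 = 687.2 kips (longitudinal, 2 welds).
R_nwt = 0.6 × 80 × 0.5302 × 9 = 229.1 kips (transverse, base value).
(i) R_nwl + R_nwt = 916.3 kips; (ii) 0.85 R_nwl + 1.5 R_nwt = 927.7 kips.
R_n = max = 927.7 kips [governs: (ii)]; φR_n = 695.8 kips.

φR_n ≈ 696 kips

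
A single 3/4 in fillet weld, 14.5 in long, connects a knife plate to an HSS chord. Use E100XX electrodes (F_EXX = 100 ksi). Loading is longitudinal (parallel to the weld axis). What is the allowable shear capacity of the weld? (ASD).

R_n/Ω ≈ 231 kip

Effective throat t_e = 0.707 × 0.75 = 0.5302 in.
Total length L = 14.5 in; A_we = 0.5302 × 14.5 = 7.689 in².
F_nw = 0.6 F_EXX = 0.6 × 100 = 60 ksi.
R_n = 60 × 7.689 = 461.3 kip; R_n/Ω = 461.3/2.0 = 230.7 kip.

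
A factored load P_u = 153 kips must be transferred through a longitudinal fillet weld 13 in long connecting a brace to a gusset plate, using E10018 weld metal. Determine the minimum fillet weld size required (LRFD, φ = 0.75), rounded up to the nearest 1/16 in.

w = 3/8 in

E100XX → F_EXX = 100 ksi.
Total weld length L = 13 in.
Required throat t_e = P_u / (φ × 0.6 F_EXX × L) = 153 / (0.75 × 0.6 × 100 × 13) = 0.2615 in.
Required leg w = t_e / 0.707 = 0.3699 in → use 3/8 in.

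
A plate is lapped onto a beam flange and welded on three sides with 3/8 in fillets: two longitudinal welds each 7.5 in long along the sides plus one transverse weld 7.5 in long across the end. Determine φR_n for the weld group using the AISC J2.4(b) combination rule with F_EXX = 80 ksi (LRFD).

t_e = 0.707 × 0.375 = 0.2651 in.
R_nwl = 0.6 × 80 × 0.2651 × 15 = 190.9 kips (longitudinal, 2 welds).
R_nwt = 0.6 × 80 × 0.2651 × 7.5 = 95.44 kips (transverse, base value).
(i) R_nwl + R_nwt = 286.3 kips; (ii) 0.85 R_nwl + 1.5 R_nwt = 305.4 kips.
R_n = max = 305.4 kips [governs: (ii)]; φR_n = 229.1 kips.

φR_n ≈ 229 kips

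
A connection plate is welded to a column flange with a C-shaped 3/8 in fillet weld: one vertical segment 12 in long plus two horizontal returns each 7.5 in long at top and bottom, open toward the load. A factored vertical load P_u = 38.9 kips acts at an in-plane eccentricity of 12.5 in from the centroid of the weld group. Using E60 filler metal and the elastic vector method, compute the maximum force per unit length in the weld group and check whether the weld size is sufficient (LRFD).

f_max ≈ 5.7 kip/in; adequate

E60XX → F_EXX = 60 ksi.
Total weld length L_w = 27 in. Treat welds as unit-width lines.
Centroid: x̄ = 2×7.5×3.75 / 27 = 2.083 in from the vertical weld.
Polar moment about centroid: J = I_x + I_y = [12³/12 + 2×7.5×6²] + [12×2.083² + 2(7.5³/12 + 7.5×1.667²)] = 848.1 in³.
Direct shear f_v = P/L_w = 38.9 / 27 = 1.441 kip/in (vertical).
Torsion M = P·e = 38.9 × 12.5 = 486.25 kip·in.
Critical point at (x, y) = (5.417, 6) from centroid. f_tx = M·y/J = 3.44 kip/in; f_ty = M·x/J = 3.106 kip/in.
Resultant f_max = √[f_tx² + (f_v + f_ty)²] = √[3.44² + (1.441 + 3.106)²] = 5.701 kip/in.
Capacity per unit length: φr_n = 0.75 × 0.6 × 60 × (0.707 × 0.375) = 7.158 kip/in.
5.701 ≤ 7.158 → adequate.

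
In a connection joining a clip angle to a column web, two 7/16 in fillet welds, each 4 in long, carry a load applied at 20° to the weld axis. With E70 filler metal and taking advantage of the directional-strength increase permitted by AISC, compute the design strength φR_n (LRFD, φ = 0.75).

E70XX → F_EXX = 70 ksi.
t_e = 0.707 × 0.4375 = 0.3093 in; A_we = 0.3093 × 8 = 2.474 in².
Directional factor: 1.0 + 0.5 sin^1.5(20°) = 1.1.
F_nw = 0.6 × 70 × 1.1 = 46.2 ksi.
φR_n = 0.75 × 46.2 × 2.474 = 85.74 kip.

φR_n ≈ 85.7 kip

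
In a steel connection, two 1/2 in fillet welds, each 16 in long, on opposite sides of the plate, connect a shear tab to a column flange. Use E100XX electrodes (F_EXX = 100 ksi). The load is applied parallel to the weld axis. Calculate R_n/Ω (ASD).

R_n/Ω ≈ 339 kip

Effective throat t_e = 0.707 × 0.5 = 0.3535 in.
Total length L = 32 in; A_we = 0.3535 × 32 = 11.31 in².
F_nw = 0.6 F_EXX = 0.6 × 100 = 60 ksi.
R_n = 60 × 11.31 = 678.7 kip; R_n/Ω = 678.7/2.0 = 339.4 kip.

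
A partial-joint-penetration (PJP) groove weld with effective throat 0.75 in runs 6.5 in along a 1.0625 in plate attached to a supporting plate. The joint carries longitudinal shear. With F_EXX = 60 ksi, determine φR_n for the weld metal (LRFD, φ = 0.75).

Effective throat (given) t_e = 0.75 in.
A_we = 0.75 × 6.5 = 4.875 in².
F_nw = 0.6 F_EXX = 36 ksi.
φR_n = 0.75 × 36 × 4.875 = 131.6 kip.

φR_n ≈ 132 kip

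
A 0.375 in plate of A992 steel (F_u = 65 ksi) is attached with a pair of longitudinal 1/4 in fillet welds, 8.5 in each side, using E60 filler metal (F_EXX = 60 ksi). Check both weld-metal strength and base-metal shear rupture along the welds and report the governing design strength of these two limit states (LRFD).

φR_n ≈ 81.1 kips (weld metal governs)

t_e = 0.707 × 0.25 = 0.1767 in; L = 17 in.
Weld metal: φR_n = 0.75 × 0.6 × 60 × 0.1767 × 17 = 81.13 kips.
Base metal (shear rupture): φR_n = 0.75 × 0.6 × 65 × 0.375 × 17 = 186.5 kips.
Governing: weld metal.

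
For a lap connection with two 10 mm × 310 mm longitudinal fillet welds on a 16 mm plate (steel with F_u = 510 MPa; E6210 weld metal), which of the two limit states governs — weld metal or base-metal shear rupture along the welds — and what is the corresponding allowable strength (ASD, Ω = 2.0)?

R_n/Ω ≈ 815 kN (weld metal governs)

E62XX → F_EXX = 620 MPa.
t_e = 0.707 × 10 = 7.07 mm; L = 620 mm.
Weld metal: R_n/Ω = (1/2.0) × 0.6 × 620 × 7.07 × 620 × 10⁻³ = 815.3 kN.
Base metal (shear rupture): R_n/Ω = (1/2.0) × 0.6 × 510 × 16 × 620 × 10⁻³ = 1518 kN.
Governing: weld metal.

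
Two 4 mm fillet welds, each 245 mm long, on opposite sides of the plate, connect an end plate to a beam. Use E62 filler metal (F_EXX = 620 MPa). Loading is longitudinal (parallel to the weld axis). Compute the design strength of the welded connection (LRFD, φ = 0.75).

Effective throat t_e = 0.707 × 4 = 2.828 mm.
Total length L = 490 mm; A_we = 2.828 × 490 = 1386 mm².
F_nw = 0.6 F_EXX = 0.6 × 620 = 372 MPa.
φR_n = 0.75 × 372 × 1386 × 10⁻³ = 386.6 kN.

φR_n ≈ 387 kN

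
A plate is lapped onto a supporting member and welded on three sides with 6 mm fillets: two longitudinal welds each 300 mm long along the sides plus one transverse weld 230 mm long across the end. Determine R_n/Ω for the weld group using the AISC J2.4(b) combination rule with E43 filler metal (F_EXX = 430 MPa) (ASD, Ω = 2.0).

R_n/Ω ≈ 468 kN

t_e = 0.707 × 6 = 4.242 mm.
R_nwl = 0.6 × 430 × 4.242 × 600 × 10⁻³ = 656.7 kN (longitudinal, 2 welds).
R_nwt = 0.6 × 430 × 4.242 × 230 × 10⁻³ = 251.7 kN (transverse, base value).
(i) R_nwl + R_nwt = 908.4 kN; (ii) 0.85 R_nwl + 1.5 R_nwt = 935.7 kN.
R_n = max = 935.7 kN [governs: (ii)]; R_n/Ω = 467.9 kN.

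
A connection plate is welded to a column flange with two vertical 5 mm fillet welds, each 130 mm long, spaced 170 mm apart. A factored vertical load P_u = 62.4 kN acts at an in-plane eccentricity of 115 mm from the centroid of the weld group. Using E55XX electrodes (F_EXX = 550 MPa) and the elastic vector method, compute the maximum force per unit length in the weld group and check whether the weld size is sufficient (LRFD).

f_max ≈ 552 N/mm; adequate

Total weld length L_w = 260 mm. Treat welds as unit-width lines.
Polar moment about centroid: J = 2[d³/12 + d(b/2)²] = 2[130³/12 + 130×85²] = 2245000 mm³.
Direct shear f_v = P/L_w = 62.4×10³ / 260 = 240 N/mm (vertical).
Torsion M = P·e = 62.4×10³ × 115 = 7176000 N·mm.
Critical point at (x, y) = (85, 65) from centroid. f_tx = M·y/J = 207.8 N/mm; f_ty = M·x/J = 271.7 N/mm.
Resultant f_max = √[f_tx² + (f_v + f_ty)²] = √[207.8² + (240 + 271.7)²] = 552.3 N/mm.
Capacity per unit length: φr_n = 0.75 × 0.6 × 550 × (0.707 × 5) = 874.9 N/mm.
552.3 ≤ 874.9 → adequate.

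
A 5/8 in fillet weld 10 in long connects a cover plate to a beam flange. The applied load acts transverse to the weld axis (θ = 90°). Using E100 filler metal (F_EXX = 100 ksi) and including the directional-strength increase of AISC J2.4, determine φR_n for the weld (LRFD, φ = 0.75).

φR_n ≈ 298 kips

t_e = 0.707 × 0.625 = 0.4419 in; A_we = 0.4419 × 10 = 4.419 in².
Directional factor: 1.0 + 0.5 sin^1.5(90°) = 1.5.
F_nw = 0.6 × 100 × 1.5 = 90 ksi.
φR_n = 0.75 × 90 × 4.419 = 298.3 kips.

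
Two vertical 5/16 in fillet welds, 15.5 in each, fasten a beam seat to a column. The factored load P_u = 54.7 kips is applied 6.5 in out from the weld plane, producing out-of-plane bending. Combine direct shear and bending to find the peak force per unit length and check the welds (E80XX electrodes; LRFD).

f_max ≈ 4.78 kip/in; adequate

E80XX → F_EXX = 80 ksi.
L_w = 2 × 15.5 = 31 in; section modulus (unit throat) S = 2 × L²/6 = 80.08 in².
Direct shear f_v = P/L_w = 54.7/31 = 1.765 kip/in.
Moment M = P × e = 54.7 × 6.5 = 355.55 kip·in; bending f_b = M/S = 4.44 kip/in.
f_max = √(f_v² + f_b²) = √(1.765² + 4.44²) = 4.778 kip/in.
φr_n = 0.75 × 0.6 × 80 × (0.707 × 0.3125) = 7.954 kip/in → adequate.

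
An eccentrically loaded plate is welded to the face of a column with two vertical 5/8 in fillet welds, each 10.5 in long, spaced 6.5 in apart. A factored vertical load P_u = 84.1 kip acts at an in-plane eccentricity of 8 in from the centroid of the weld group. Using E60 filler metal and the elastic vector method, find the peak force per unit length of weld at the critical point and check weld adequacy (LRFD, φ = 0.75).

f_max ≈ 12.6 kip/in; NOT adequate

E60XX → F_EXX = 60 ksi.
Total weld length L_w = 21 in. Treat welds as unit-width lines.
Polar moment about centroid: J = 2[d³/12 + d(b/2)²] = 2[10.5³/12 + 10.5×3.25²] = 414.8 in³.
Direct shear f_v = P/L_w = 84.1 / 21 = 4.005 kip/in (vertical).
Torsion M = P·e = 84.1 × 8 = 672.8 kip·in.
Critical point at (x, y) = (3.25, 5.25) from centroid. f_tx = M·y/J = 8.516 kip/in; f_ty = M·x/J = 5.272 kip/in.
Resultant f_max = √[f_tx² + (f_v + f_ty)²] = √[8.516² + (4.005 + 5.272)²] = 12.59 kip/in.
Capacity per unit length: φr_n = 0.75 × 0.6 × 60 × (0.707 × 0.625) = 11.93 kip/in.
12.59 > 11.93 → NOT adequate.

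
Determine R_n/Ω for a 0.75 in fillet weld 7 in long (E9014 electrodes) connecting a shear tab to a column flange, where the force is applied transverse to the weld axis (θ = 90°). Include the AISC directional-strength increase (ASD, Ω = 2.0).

E90XX → F_EXX = 90 ksi.
t_e = 0.707 × 0.75 = 0.5302 in; A_we = 0.5302 × 7 = 3.712 in².
Directional factor: 1.0 + 0.5 sin^1.5(90°) = 1.5.
F_nw = 0.6 × 90 × 1.5 = 81 ksi.
R_n/Ω = (81 × 3.712) / 2.0 = 150.3 kips.

R_n/Ω ≈ 150 kips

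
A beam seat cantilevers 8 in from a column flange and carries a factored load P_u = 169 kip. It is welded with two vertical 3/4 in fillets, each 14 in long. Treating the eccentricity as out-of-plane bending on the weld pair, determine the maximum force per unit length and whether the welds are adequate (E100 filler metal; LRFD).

E100XX → F_EXX = 100 ksi.
L_w = 2 × 14 = 28 in; section modulus (unit throat) S = 2 × L²/6 = 65.33 in².
Direct shear f_v = P/L_w = 169/28 = 6.036 kip/in.
Moment M = P × e = 169 × 8 = 1352 kip·in; bending f_b = M/S = 20.69 kip/in.
f_max = √(f_v² + f_b²) = √(6.036² + 20.69²) = 21.56 kip/in.
φr_n = 0.75 × 0.6 × 100 × (0.707 × 0.75) = 23.86 kip/in → adequate.

f_max ≈ 21.6 kip/in; adequate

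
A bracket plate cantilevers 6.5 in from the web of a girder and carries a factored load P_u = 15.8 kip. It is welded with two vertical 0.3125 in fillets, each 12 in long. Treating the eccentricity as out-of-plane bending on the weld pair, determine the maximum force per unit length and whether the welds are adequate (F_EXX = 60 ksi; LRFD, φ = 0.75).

f_max ≈ 2.24 kip/in; adequate

L_w = 2 × 12 = 24 in; section modulus (unit throat) S = 2 × L²/6 = 48 in².
Direct shear f_v = P/L_w = 15.8/24 = 0.6583 kip/in.
Moment M = P × e = 15.8 × 6.5 = 102.7 kip·in; bending f_b = M/S = 2.14 kip/in.
f_max = √(f_v² + f_b²) = √(0.6583² + 2.14²) = 2.239 kip/in.
φr_n = 0.75 × 0.6 × 60 × (0.707 × 0.3125) = 5.965 kip/in → adequate.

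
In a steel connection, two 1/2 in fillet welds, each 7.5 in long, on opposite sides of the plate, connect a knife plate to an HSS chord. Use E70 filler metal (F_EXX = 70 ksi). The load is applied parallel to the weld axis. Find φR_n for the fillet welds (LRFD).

Effective throat t_e = 0.707 × 0.5 = 0.3535 in.
Total length L = 15 in; A_we = 0.3535 × 15 = 5.302 in².
F_nw = 0.6 F_EXX = 0.6 × 70 = 42 ksi.
φR_n = 0.75 × 42 × 5.302 = 167 kips.

φR_n ≈ 167 kips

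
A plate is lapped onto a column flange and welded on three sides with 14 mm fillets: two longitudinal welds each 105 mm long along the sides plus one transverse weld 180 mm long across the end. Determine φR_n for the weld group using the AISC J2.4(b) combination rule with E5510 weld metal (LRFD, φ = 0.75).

E55XX → F_EXX = 550 MPa.
t_e = 0.707 × 14 = 9.898 mm.
R_nwl = 0.6 × 550 × 9.898 × 210 × 10⁻³ = 685.9 kN (longitudinal, 2 welds).
R_nwt = 0.6 × 550 × 9.898 × 180 × 10⁻³ = 587.9 kN (transverse, base value).
(i) R_nwl + R_nwt = 1274 kN; (ii) 0.85 R_nwl + 1.5 R_nwt = 1465 kN.
R_n = max = 1465 kN [governs: (ii)]; φR_n = 1099 kN.

φR_n ≈ 1100 kN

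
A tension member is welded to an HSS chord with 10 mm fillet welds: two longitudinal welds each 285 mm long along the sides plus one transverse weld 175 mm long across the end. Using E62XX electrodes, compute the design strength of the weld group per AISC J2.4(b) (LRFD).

E62XX → F_EXX = 620 MPa.
t_e = 0.707 × 10 = 7.07 mm.
R_nwl = 0.6 × 620 × 7.07 × 570 × 10⁻³ = 1499 kN (longitudinal, 2 welds).
R_nwt = 0.6 × 620 × 7.07 × 175 × 10⁻³ = 460.3 kN (transverse, base value).
(i) R_nwl + R_nwt = 1959 kN; (ii) 0.85 R_nwl + 1.5 R_nwt = 1965 kN.
R_n = max = 1965 kN [governs: (ii)]; φR_n = 1473 kN.

φR_n ≈ 1470 kN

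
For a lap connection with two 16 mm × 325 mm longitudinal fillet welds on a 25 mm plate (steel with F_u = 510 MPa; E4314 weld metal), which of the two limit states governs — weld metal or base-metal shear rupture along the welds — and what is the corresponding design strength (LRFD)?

φR_n ≈ 1420 kN (weld metal governs)

E43XX → F_EXX = 430 MPa.
t_e = 0.707 × 16 = 11.31 mm; L = 650 mm.
Weld metal: φR_n = 0.75 × 0.6 × 430 × 11.31 × 650 × 10⁻³ = 1423 kN.
Base metal (shear rupture): φR_n = 0.75 × 0.6 × 510 × 25 × 650 × 10⁻³ = 3729 kN.
Governing: weld metal.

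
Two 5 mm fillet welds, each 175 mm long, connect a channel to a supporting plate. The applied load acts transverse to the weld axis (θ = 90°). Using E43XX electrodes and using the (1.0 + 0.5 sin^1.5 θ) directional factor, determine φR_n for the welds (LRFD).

φR_n ≈ 359 kN

E43XX → F_EXX = 430 MPa.
t_e = 0.707 × 5 = 3.535 mm; A_we = 3.535 × 350 = 1237 mm².
Directional factor: 1.0 + 0.5 sin^1.5(90°) = 1.5.
F_nw = 0.6 × 430 × 1.5 = 387 MPa.
φR_n = 0.75 × 387 × 1237 × 10⁻³ = 359.1 kN.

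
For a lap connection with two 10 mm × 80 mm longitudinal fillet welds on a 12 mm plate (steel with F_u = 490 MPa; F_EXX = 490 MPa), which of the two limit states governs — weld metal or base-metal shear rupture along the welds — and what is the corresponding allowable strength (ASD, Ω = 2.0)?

t_e = 0.707 × 10 = 7.07 mm; L = 160 mm.
Weld metal: R_n/Ω = (1/2.0) × 0.6 × 490 × 7.07 × 160 × 10⁻³ = 166.3 kN.
Base metal (shear rupture): R_n/Ω = (1/2.0) × 0.6 × 490 × 12 × 160 × 10⁻³ = 282.2 kN.
Governing: weld metal.

R_n/Ω ≈ 166 kN (weld metal governs)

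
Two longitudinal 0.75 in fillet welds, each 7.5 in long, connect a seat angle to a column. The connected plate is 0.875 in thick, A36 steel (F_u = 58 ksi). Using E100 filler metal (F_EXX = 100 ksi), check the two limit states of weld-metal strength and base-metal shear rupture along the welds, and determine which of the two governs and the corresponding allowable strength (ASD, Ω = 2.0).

R_n/Ω ≈ 228 kip (base-metal shear rupture governs)

t_e = 0.707 × 0.75 = 0.5302 in; L = 15 in.
Weld metal: R_n/Ω = (1/2.0) × 0.6 × 100 × 0.5302 × 15 = 238.6 kip.
Base metal (shear rupture): R_n/Ω = (1/2.0) × 0.6 × 58 × 0.875 × 15 = 228.4 kip.
Governing: base-metal shear rupture.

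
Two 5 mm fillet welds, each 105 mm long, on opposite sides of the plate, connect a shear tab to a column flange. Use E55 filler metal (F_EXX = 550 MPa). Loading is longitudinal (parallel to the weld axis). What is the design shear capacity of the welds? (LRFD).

Effective throat t_e = 0.707 × 5 = 3.535 mm.
Total length L = 210 mm; A_we = 3.535 × 210 = 742.3 mm².
F_nw = 0.6 F_EXX = 0.6 × 550 = 330 MPa.
φR_n = 0.75 × 330 × 742.3 × 10⁻³ = 183.7 kN.

φR_n ≈ 184 kN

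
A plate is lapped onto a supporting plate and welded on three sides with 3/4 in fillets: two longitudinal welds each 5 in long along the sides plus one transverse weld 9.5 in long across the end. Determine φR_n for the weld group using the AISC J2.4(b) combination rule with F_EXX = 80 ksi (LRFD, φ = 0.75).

t_e = 0.707 × 0.75 = 0.5302 in.
R_nwl = 0.6 × 80 × 0.5302 × 10 = 254.5 kips (longitudinal, 2 welds).
R_nwt = 0.6 × 80 × 0.5302 × 9.5 = 241.8 kips (transverse, base value).
(i) R_nwl + R_nwt = 496.3 kips; (ii) 0.85 R_nwl + 1.5 R_nwt = 579 kips.
R_n = max = 579 kips [governs: (ii)]; φR_n = 434.3 kips.

φR_n ≈ 434 kips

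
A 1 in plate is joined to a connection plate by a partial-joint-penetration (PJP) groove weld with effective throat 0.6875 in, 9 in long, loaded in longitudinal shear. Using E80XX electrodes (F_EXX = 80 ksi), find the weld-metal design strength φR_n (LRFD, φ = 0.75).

Effective throat (given) t_e = 0.6875 in.
A_we = 0.6875 × 9 = 6.188 in².
F_nw = 0.6 F_EXX = 48 ksi.
φR_n = 0.75 × 48 × 6.188 = 222.8 kips.

φR_n ≈ 223 kips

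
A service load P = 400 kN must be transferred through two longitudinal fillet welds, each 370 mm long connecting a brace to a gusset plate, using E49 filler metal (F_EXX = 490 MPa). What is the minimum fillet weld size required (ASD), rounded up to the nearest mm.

Total weld length L = 740 mm.
Required throat t_e = P × Ω / (0.6 F_EXX × L) = 400 × 2.0 / (0.6 × 490 × 740 × 10⁻³) = 3.677 mm.
Required leg w = t_e / 0.707 = 5.201 mm → use 6 mm.

w = 6 mm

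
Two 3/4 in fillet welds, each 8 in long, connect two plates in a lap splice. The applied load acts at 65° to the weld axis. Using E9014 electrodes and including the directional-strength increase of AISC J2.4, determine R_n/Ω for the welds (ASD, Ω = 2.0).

E90XX → F_EXX = 90 ksi.
t_e = 0.707 × 0.75 = 0.5302 in; A_we = 0.5302 × 16 = 8.484 in².
Directional factor: 1.0 + 0.5 sin^1.5(65°) = 1.431.
F_nw = 0.6 × 90 × 1.431 = 77.3 ksi.
R_n/Ω = (77.3 × 8.484) / 2.0 = 327.9 kip.

R_n/Ω ≈ 328 kip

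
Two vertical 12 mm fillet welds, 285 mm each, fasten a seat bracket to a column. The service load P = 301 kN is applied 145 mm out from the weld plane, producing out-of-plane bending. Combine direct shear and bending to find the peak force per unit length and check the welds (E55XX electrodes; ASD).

f_max ≈ 1700 N/mm; NOT adequate

E55XX → F_EXX = 550 MPa.
L_w = 2 × 285 = 570 mm; section modulus (unit throat) S = 2 × L²/6 = 27080 mm².
Direct shear f_v = P/L_w = 301×10³/570 = 528.1 N/mm.
Moment M = P × e = 301×10³ × 145 = 43645000 N·mm; bending f_b = M/S = 1612 N/mm.
f_max = √(f_v² + f_b²) = √(528.1² + 1612²) = 1696 N/mm.
r_n/Ω = (1/2.0) × 0.6 × 550 × (0.707 × 12) = 1400 N/mm → NOT adequate.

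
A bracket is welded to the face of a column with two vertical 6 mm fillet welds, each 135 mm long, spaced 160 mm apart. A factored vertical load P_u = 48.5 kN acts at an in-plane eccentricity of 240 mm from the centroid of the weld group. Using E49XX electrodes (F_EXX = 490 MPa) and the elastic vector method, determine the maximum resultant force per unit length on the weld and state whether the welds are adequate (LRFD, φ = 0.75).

f_max ≈ 717 N/mm; adequate

Total weld length L_w = 270 mm. Treat welds as unit-width lines.
Polar moment about centroid: J = 2[d³/12 + d(b/2)²] = 2[135³/12 + 135×80²] = 2138000 mm³.
Direct shear f_v = P/L_w = 48.5×10³ / 270 = 179.6 N/mm (vertical).
Torsion M = P·e = 48.5×10³ × 240 = 11640000 N·mm.
Critical point at (x, y) = (80, 67.5) from centroid. f_tx = M·y/J = 367.5 N/mm; f_ty = M·x/J = 435.5 N/mm.
Resultant f_max = √[f_tx² + (f_v + f_ty)²] = √[367.5² + (179.6 + 435.5)²] = 716.6 N/mm.
Capacity per unit length: φr_n = 0.75 × 0.6 × 490 × (0.707 × 6) = 935.4 N/mm.
716.6 ≤ 935.4 → adequate.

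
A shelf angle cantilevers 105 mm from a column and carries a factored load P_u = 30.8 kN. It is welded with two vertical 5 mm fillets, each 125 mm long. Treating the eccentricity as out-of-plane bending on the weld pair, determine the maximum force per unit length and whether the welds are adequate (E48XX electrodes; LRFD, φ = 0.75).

E48XX → F_EXX = 480 MPa.
L_w = 2 × 125 = 250 mm; section modulus (unit throat) S = 2 × L²/6 = 5208 mm².
Direct shear f_v = P/L_w = 30.8×10³/250 = 123.2 N/mm.
Moment M = P × e = 30.8×10³ × 105 = 3234000 N·mm; bending f_b = M/S = 620.9 N/mm.
f_max = √(f_v² + f_b²) = √(123.2² + 620.9²) = 633 N/mm.
φr_n = 0.75 × 0.6 × 480 × (0.707 × 5) = 763.6 N/mm → adequate.

f_max ≈ 633 N/mm; adequate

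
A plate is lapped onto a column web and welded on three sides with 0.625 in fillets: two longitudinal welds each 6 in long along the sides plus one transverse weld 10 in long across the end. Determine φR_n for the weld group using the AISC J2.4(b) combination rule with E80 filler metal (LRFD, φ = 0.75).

φR_n ≈ 401 kips

E80XX → F_EXX = 80 ksi.
t_e = 0.707 × 0.625 = 0.4419 in.
R_nwl = 0.6 × 80 × 0.4419 × 12 = 254.5 kips (longitudinal, 2 welds).
R_nwt = 0.6 × 80 × 0.4419 × 10 = 212.1 kips (transverse, base value).
(i) R_nwl + R_nwt = 466.6 kips; (ii) 0.85 R_nwl + 1.5 R_nwt = 534.5 kips.
R_n = max = 534.5 kips [governs: (ii)]; φR_n = 400.9 kips.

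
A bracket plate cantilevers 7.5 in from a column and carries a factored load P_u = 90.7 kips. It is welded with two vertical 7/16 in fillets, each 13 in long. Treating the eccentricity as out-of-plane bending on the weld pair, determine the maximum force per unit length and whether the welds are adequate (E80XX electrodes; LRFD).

E80XX → F_EXX = 80 ksi.
L_w = 2 × 13 = 26 in; section modulus (unit throat) S = 2 × L²/6 = 56.33 in².
Direct shear f_v = P/L_w = 90.7/26 = 3.488 kip/in.
Moment M = P × e = 90.7 × 7.5 = 680.25 kip·in; bending f_b = M/S = 12.08 kip/in.
f_max = √(f_v² + f_b²) = √(3.488² + 12.08²) = 12.57 kip/in.
φr_n = 0.75 × 0.6 × 80 × (0.707 × 0.4375) = 11.14 kip/in → NOT adequate.

f_max ≈ 12.6 kip/in; NOT adequate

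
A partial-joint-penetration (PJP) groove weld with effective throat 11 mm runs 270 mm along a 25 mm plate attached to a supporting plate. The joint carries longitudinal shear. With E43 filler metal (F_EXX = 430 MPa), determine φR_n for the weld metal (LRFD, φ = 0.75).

φR_n ≈ 575 kN

Effective throat (given) t_e = 11 mm.
A_we = 11 × 270 = 2970 mm².
F_nw = 0.6 F_EXX = 258 MPa.
φR_n = 0.75 × 258 × 2970 × 10⁻³ = 574.7 kN.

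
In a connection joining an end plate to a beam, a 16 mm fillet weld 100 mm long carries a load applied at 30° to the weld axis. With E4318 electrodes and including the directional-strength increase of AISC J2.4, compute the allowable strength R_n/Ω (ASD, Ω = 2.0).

E43XX → F_EXX = 430 MPa.
t_e = 0.707 × 16 = 11.31 mm; A_we = 11.31 × 100 = 1131 mm².
Directional factor: 1.0 + 0.5 sin^1.5(30°) = 1.177.
F_nw = 0.6 × 430 × 1.177 = 303.6 MPa.
R_n/Ω = (303.6 × 1131) / 2.0 × 10⁻³ = 171.7 kN.

R_n/Ω ≈ 172 kN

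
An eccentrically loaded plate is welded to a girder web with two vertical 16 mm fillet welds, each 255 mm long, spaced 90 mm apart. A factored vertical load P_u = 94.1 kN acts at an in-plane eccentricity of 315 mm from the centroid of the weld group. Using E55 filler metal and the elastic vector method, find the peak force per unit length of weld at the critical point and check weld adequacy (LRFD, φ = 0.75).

E55XX → F_EXX = 550 MPa.
Total weld length L_w = 510 mm. Treat welds as unit-width lines.
Polar moment about centroid: J = 2[d³/12 + d(b/2)²] = 2[255³/12 + 255×45²] = 3796000 mm³.
Direct shear f_v = P/L_w = 94.1×10³ / 510 = 184.5 N/mm (vertical).
Torsion M = P·e = 94.1×10³ × 315 = 29642000 N·mm.
Critical point at (x, y) = (45, 127.5) from centroid. f_tx = M·y/J = 995.5 N/mm; f_ty = M·x/J = 351.4 N/mm.
Resultant f_max = √[f_tx² + (f_v + f_ty)²] = √[995.5² + (184.5 + 351.4)²] = 1131 N/mm.
Capacity per unit length: φr_n = 0.75 × 0.6 × 550 × (0.707 × 16) = 2800 N/mm.
1131 ≤ 2800 → adequate.

f_max ≈ 1130 N/mm; adequate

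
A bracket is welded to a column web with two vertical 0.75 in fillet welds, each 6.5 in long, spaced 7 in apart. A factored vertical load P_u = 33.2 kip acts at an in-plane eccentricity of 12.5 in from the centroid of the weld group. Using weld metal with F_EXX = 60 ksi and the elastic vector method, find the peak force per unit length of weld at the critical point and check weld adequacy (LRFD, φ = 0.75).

f_max ≈ 11.7 kip/in; adequate

Total weld length L_w = 13 in. Treat welds as unit-width lines.
Polar moment about centroid: J = 2[d³/12 + d(b/2)²] = 2[6.5³/12 + 6.5×3.5²] = 205 in³.
Direct shear f_v = P/L_w = 33.2 / 13 = 2.554 kip/in (vertical).
Torsion M = P·e = 33.2 × 12.5 = 415 kip·in.
Critical point at (x, y) = (3.5, 3.25) from centroid. f_tx = M·y/J = 6.579 kip/in; f_ty = M·x/J = 7.085 kip/in.
Resultant f_max = √[f_tx² + (f_v + f_ty)²] = √[6.579² + (2.554 + 7.085)²] = 11.67 kip/in.
Capacity per unit length: φr_n = 0.75 × 0.6 × 60 × (0.707 × 0.75) = 14.32 kip/in.
11.67 ≤ 14.32 → adequate.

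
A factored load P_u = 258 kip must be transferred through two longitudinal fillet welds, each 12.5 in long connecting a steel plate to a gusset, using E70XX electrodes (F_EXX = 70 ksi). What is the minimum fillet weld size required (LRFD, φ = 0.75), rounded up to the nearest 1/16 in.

w = 1/2 in

Total weld length L = 25 in.
Required throat t_e = P_u / (φ × 0.6 F_EXX × L) = 258 / (0.75 × 0.6 × 70 × 25) = 0.3276 in.
Required leg w = t_e / 0.707 = 0.4634 in → use 1/2 in.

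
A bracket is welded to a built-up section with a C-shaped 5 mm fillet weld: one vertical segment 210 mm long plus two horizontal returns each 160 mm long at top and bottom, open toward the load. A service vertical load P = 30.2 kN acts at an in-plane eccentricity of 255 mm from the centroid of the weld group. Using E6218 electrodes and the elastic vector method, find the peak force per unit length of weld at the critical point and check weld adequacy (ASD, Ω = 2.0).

f_max ≈ 248 N/mm; adequate

E62XX → F_EXX = 620 MPa.
Total weld length L_w = 530 mm. Treat welds as unit-width lines.
Centroid: x̄ = 2×160×80 / 530 = 48.3 mm from the vertical weld.
Polar moment about centroid: J = I_x + I_y = [210³/12 + 2×160×105²] + [210×48.3² + 2(160³/12 + 160×31.7²)] = 5794000 mm³.
Direct shear f_v = P/L_w = 30.2×10³ / 530 = 56.98 N/mm (vertical).
Torsion M = P·e = 30.2×10³ × 255 = 7701000 N·mm.
Critical point at (x, y) = (111.7, 105) from centroid. f_tx = M·y/J = 139.6 N/mm; f_ty = M·x/J = 148.5 N/mm.
Resultant f_max = √[f_tx² + (f_v + f_ty)²] = √[139.6² + (56.98 + 148.5)²] = 248.4 N/mm.
Capacity per unit length: r_n/Ω = (1/2.0) × 0.6 × 620 × (0.707 × 5) = 657.5 N/mm.
248.4 ≤ 657.5 → adequate.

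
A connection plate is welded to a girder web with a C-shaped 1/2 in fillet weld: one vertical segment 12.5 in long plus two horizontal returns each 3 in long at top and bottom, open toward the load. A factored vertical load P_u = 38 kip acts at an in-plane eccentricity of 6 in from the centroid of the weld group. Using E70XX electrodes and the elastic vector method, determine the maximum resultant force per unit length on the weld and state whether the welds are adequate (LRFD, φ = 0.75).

E70XX → F_EXX = 70 ksi.
Total weld length L_w = 18.5 in. Treat welds as unit-width lines.
Centroid: x̄ = 2×3×1.5 / 18.5 = 0.4865 in from the vertical weld.
Polar moment about centroid: J = I_x + I_y = [12.5³/12 + 2×3×6.25²] + [12.5×0.4865² + 2(3³/12 + 3×1.014²)] = 410.8 in³.
Direct shear f_v = P/L_w = 38 / 18.5 = 2.054 kip/in (vertical).
Torsion M = P·e = 38 × 6 = 228 kip·in.
Critical point at (x, y) = (2.514, 6.25) from centroid. f_tx = M·y/J = 3.469 kip/in; f_ty = M·x/J = 1.395 kip/in.
Resultant f_max = √[f_tx² + (f_v + f_ty)²] = √[3.469² + (2.054 + 1.395)²] = 4.892 kip/in.
Capacity per unit length: φr_n = 0.75 × 0.6 × 70 × (0.707 × 0.5) = 11.14 kip/in.
4.892 ≤ 11.14 → adequate.

f_max ≈ 4.89 kip/in; adequate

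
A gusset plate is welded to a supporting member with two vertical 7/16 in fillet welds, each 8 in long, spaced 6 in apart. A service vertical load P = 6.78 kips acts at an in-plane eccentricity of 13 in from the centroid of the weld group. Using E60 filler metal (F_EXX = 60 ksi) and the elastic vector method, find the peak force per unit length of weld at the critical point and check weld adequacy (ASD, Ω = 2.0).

f_max ≈ 2.2 kip/in; adequate

Total weld length L_w = 16 in. Treat welds as unit-width lines.
Polar moment about centroid: J = 2[d³/12 + d(b/2)²] = 2[8³/12 + 8×3²] = 229.3 in³.
Direct shear f_v = P/L_w = 6.78 / 16 = 0.4238 kip/in (vertical).
Torsion M = P·e = 6.78 × 13 = 88.14 kip·in.
Critical point at (x, y) = (3, 4) from centroid. f_tx = M·y/J = 1.537 kip/in; f_ty = M·x/J = 1.153 kip/in.
Resultant f_max = √[f_tx² + (f_v + f_ty)²] = √[1.537² + (0.4238 + 1.153)²] = 2.202 kip/in.
Capacity per unit length: r_n/Ω = (1/2.0) × 0.6 × 60 × (0.707 × 0.4375) = 5.568 kip/in.
2.202 ≤ 5.568 → adequate.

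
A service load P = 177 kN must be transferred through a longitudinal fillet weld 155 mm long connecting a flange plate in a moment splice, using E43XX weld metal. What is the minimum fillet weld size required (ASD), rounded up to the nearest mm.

E43XX → F_EXX = 430 MPa.
Total weld length L = 155 mm.
Required throat t_e = P × Ω / (0.6 F_EXX × L) = 177 × 2.0 / (0.6 × 430 × 155 × 10⁻³) = 8.852 mm.
Required leg w = t_e / 0.707 = 12.52 mm → use 13 mm.

w = 13 mm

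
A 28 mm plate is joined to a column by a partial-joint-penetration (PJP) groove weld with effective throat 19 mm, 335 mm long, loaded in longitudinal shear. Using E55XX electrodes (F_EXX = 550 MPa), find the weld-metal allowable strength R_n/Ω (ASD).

Effective throat (given) t_e = 19 mm.
A_we = 19 × 335 = 6365 mm².
F_nw = 0.6 F_EXX = 330 MPa.
R_n/Ω = (330 × 6365) / 2.0 × 10⁻³ = 1050 kN.

R_n/Ω ≈ 1050 kN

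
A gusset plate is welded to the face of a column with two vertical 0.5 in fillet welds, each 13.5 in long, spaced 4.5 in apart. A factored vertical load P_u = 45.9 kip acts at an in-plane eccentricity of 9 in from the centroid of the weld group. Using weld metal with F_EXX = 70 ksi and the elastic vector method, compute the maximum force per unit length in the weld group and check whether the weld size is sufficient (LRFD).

f_max ≈ 6.13 kip/in; adequate

Total weld length L_w = 27 in. Treat welds as unit-width lines.
Polar moment about centroid: J = 2[d³/12 + d(b/2)²] = 2[13.5³/12 + 13.5×2.25²] = 546.8 in³.
Direct shear f_v = P/L_w = 45.9 / 27 = 1.7 kip/in (vertical).
Torsion M = P·e = 45.9 × 9 = 413.1 kip·in.
Critical point at (x, y) = (2.25, 6.75) from centroid. f_tx = M·y/J = 5.1 kip/in; f_ty = M·x/J = 1.7 kip/in.
Resultant f_max = √[f_tx² + (f_v + f_ty)²] = √[5.1² + (1.7 + 1.7)²] = 6.129 kip/in.
Capacity per unit length: φr_n = 0.75 × 0.6 × 70 × (0.707 × 0.5) = 11.14 kip/in.
6.129 ≤ 11.14 → adequate.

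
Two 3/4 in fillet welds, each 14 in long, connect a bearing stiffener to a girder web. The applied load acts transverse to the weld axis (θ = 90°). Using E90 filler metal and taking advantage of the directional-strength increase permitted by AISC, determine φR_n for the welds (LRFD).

E90XX → F_EXX = 90 ksi.
t_e = 0.707 × 0.75 = 0.5302 in; A_we = 0.5302 × 28 = 14.85 in².
Directional factor: 1.0 + 0.5 sin^1.5(90°) = 1.5.
F_nw = 0.6 × 90 × 1.5 = 81 ksi.
φR_n = 0.75 × 81 × 14.85 = 902 kip.

φR_n ≈ 902 kip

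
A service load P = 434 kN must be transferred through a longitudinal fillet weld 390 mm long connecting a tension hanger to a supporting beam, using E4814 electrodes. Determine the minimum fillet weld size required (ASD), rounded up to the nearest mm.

E48XX → F_EXX = 480 MPa.
Total weld length L = 390 mm.
Required throat t_e = P × Ω / (0.6 F_EXX × L) = 434 × 2.0 / (0.6 × 480 × 390 × 10⁻³) = 7.728 mm.
Required leg w = t_e / 0.707 = 10.93 mm → use 11 mm.

w = 11 mm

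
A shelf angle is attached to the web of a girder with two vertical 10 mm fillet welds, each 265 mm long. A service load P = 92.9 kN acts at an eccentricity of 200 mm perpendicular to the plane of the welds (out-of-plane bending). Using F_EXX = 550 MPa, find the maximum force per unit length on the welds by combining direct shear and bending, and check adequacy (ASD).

L_w = 2 × 265 = 530 mm; section modulus (unit throat) S = 2 × L²/6 = 23410 mm².
Direct shear f_v = P/L_w = 92.9×10³/530 = 175.3 N/mm.
Moment M = P × e = 92.9×10³ × 200 = 18580000 N·mm; bending f_b = M/S = 793.7 N/mm.
f_max = √(f_v² + f_b²) = √(175.3² + 793.7²) = 812.9 N/mm.
r_n/Ω = (1/2.0) × 0.6 × 550 × (0.707 × 10) = 1167 N/mm → adequate.

f_max ≈ 813 N/mm; adequate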